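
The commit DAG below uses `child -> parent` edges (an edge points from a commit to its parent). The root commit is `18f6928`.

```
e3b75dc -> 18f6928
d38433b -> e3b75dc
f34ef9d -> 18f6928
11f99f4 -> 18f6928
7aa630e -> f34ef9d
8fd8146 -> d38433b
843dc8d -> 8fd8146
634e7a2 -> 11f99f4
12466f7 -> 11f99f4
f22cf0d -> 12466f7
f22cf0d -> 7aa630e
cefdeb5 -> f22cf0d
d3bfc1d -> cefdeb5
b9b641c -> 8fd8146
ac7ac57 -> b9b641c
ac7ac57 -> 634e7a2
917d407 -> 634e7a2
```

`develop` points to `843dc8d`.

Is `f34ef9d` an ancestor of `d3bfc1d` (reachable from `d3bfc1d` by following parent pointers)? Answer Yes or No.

Yes

Ancestors of d3bfc1d (commits reachable by following parents): {11f99f4, 12466f7, 18f6928, 7aa630e, cefdeb5, d3bfc1d, f22cf0d, f34ef9d}.
f34ef9d is in that set, so it is an ancestor of d3bfc1d.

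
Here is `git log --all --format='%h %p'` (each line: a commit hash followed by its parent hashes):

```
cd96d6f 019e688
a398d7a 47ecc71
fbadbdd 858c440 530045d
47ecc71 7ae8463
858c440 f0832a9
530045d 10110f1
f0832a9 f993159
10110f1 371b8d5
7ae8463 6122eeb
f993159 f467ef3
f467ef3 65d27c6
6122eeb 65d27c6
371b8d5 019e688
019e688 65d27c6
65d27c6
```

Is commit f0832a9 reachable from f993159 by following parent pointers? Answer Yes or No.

No

Ancestors of f993159: {65d27c6, f467ef3, f993159}.
f0832a9 is not in that set, so it is not an ancestor of f993159.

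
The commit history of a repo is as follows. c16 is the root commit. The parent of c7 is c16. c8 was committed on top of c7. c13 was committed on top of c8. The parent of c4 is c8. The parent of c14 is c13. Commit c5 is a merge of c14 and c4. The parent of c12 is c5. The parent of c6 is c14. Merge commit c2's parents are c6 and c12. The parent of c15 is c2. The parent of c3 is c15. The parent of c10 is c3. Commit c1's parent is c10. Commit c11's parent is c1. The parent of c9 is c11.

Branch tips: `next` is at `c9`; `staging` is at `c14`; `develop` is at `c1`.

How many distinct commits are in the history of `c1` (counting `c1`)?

Walking parent pointers from c1: reachable set = {c1, c10, c12, c13, c14, c15, c16, c2, c3, c4, c5, c6, c7, c8}.
That is 14 commits.

14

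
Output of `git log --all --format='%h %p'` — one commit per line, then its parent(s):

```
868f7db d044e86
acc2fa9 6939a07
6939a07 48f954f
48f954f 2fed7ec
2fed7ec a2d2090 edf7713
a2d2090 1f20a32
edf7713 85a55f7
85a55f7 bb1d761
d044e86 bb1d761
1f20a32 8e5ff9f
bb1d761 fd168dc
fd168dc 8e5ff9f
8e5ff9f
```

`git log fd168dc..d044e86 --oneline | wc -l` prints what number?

2

Reachable from d044e86: {8e5ff9f, bb1d761, d044e86, fd168dc}.
Reachable from fd168dc: {8e5ff9f, fd168dc}.
In d044e86's history but not fd168dc's: {bb1d761, d044e86} — 2 commits.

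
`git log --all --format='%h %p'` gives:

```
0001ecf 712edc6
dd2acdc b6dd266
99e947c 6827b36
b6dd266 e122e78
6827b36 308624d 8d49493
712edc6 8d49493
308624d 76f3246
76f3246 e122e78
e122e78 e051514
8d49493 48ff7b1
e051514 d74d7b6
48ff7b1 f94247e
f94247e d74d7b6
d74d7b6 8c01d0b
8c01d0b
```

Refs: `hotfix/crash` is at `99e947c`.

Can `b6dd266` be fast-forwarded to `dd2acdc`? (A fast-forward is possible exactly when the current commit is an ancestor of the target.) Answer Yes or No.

Yes

A fast-forward from b6dd266 to dd2acdc is possible iff b6dd266 is an ancestor of dd2acdc.
Ancestors of dd2acdc: {8c01d0b, b6dd266, d74d7b6, dd2acdc, e051514, e122e78}.
b6dd266 is among them, so fast-forward is possible.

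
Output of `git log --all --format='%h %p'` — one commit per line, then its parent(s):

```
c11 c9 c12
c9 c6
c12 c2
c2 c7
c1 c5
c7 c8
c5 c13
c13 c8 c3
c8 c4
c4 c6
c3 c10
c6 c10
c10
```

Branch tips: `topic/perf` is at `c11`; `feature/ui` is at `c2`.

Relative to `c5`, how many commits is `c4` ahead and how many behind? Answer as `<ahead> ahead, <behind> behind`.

0 ahead, 4 behind

Reachable from c4: {c10, c4, c6}.
Reachable from c5: {c10, c13, c3, c4, c5, c6, c8}.
Only in c4's history (ahead): {} — 0.
Only in c5's history (behind): {c13, c3, c5, c8} — 4.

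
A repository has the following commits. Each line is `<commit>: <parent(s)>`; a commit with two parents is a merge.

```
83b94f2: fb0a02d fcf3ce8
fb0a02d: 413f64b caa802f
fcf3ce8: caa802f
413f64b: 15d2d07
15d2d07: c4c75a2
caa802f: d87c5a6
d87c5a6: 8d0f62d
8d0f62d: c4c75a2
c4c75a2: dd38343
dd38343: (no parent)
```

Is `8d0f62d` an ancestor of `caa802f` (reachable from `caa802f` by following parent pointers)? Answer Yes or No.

Yes

Ancestors of caa802f (commits reachable by following parents): {8d0f62d, c4c75a2, caa802f, d87c5a6, dd38343}.
8d0f62d is in that set, so it is an ancestor of caa802f.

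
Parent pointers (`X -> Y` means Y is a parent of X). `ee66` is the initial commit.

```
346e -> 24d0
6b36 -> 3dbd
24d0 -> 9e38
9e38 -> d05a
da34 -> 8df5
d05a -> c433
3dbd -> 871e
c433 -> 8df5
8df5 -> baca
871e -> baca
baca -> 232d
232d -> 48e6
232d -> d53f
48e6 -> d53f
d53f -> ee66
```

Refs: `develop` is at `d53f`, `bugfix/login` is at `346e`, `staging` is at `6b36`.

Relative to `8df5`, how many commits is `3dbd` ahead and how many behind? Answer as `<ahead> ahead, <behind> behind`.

2 ahead, 1 behind

Reachable from 3dbd: {232d, 3dbd, 48e6, 871e, baca, d53f, ee66}.
Reachable from 8df5: {232d, 48e6, 8df5, baca, d53f, ee66}.
Only in 3dbd's history (ahead): {3dbd, 871e} — 2.
Only in 8df5's history (behind): {8df5} — 1.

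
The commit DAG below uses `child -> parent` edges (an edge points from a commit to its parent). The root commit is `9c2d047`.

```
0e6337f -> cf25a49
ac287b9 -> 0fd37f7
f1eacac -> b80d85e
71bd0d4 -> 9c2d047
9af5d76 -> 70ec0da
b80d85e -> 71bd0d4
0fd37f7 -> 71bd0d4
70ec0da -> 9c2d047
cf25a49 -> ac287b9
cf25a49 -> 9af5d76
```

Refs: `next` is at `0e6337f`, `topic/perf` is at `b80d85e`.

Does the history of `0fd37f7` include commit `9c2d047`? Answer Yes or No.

Ancestors of 0fd37f7 (commits reachable by following parents): {0fd37f7, 71bd0d4, 9c2d047}.
9c2d047 is in that set, so it is an ancestor of 0fd37f7.

Yes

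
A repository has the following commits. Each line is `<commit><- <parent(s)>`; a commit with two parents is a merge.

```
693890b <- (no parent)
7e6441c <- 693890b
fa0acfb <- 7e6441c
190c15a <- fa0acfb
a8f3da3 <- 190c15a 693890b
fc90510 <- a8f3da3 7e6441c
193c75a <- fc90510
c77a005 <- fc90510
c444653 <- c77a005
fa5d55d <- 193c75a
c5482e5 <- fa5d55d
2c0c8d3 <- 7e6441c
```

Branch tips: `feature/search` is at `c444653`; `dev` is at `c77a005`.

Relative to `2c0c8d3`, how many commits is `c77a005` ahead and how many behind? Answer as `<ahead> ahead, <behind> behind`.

Reachable from c77a005: {190c15a, 693890b, 7e6441c, a8f3da3, c77a005, fa0acfb, fc90510}.
Reachable from 2c0c8d3: {2c0c8d3, 693890b, 7e6441c}.
Only in c77a005's history (ahead): {190c15a, a8f3da3, c77a005, fa0acfb, fc90510} — 5.
Only in 2c0c8d3's history (behind): {2c0c8d3} — 1.

5 ahead, 1 behind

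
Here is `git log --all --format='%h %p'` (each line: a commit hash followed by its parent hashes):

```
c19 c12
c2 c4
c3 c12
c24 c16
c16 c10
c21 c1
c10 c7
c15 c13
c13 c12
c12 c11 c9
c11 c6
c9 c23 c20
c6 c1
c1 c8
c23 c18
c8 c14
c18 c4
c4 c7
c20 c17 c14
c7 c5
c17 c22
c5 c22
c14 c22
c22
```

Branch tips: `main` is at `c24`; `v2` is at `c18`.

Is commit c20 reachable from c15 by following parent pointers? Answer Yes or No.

Ancestors of c15 (commits reachable by following parents): {c1, c11, c12, c13, c14, c15, c17, c18, c20, c22, c23, c4, c5, c6, c7, c8, c9}.
c20 is in that set, so it is an ancestor of c15.

Yes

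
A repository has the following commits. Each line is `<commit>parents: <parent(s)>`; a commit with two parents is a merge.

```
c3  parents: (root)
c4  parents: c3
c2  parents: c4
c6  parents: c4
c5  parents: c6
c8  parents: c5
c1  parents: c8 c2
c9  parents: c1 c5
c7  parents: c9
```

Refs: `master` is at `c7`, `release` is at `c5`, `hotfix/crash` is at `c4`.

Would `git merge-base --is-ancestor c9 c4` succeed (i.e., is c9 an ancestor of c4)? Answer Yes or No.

Ancestors of c4: {c3, c4}.
c9 is not in that set, so it is not an ancestor of c4.

No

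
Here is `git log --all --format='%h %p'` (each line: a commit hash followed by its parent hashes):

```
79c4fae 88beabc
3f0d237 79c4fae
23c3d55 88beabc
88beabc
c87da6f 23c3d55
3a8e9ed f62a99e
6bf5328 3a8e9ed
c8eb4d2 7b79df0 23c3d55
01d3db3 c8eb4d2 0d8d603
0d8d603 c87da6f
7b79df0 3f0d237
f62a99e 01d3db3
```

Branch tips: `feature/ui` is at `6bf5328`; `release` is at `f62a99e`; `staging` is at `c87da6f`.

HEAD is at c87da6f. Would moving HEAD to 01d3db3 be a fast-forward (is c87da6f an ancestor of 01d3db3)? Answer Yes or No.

A fast-forward from c87da6f to 01d3db3 is possible iff c87da6f is an ancestor of 01d3db3.
Ancestors of 01d3db3: {01d3db3, 0d8d603, 23c3d55, 3f0d237, 79c4fae, 7b79df0, 88beabc, c87da6f, c8eb4d2}.
c87da6f is among them, so fast-forward is possible.

Yes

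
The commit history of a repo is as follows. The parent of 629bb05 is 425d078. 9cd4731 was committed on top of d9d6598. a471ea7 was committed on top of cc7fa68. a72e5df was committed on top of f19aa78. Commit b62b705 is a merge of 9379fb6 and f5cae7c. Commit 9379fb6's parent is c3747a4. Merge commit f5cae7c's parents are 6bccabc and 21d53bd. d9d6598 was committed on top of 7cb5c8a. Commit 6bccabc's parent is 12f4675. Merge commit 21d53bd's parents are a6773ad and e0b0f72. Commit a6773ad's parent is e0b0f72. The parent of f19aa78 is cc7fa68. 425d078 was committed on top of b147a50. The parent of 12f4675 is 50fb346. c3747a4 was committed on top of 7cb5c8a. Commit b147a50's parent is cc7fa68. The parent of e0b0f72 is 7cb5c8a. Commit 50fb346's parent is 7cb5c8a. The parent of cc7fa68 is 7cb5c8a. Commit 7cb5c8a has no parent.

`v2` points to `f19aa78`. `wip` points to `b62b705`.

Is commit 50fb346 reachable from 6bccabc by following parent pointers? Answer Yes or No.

Ancestors of 6bccabc (commits reachable by following parents): {12f4675, 50fb346, 6bccabc, 7cb5c8a}.
50fb346 is in that set, so it is an ancestor of 6bccabc.

Yes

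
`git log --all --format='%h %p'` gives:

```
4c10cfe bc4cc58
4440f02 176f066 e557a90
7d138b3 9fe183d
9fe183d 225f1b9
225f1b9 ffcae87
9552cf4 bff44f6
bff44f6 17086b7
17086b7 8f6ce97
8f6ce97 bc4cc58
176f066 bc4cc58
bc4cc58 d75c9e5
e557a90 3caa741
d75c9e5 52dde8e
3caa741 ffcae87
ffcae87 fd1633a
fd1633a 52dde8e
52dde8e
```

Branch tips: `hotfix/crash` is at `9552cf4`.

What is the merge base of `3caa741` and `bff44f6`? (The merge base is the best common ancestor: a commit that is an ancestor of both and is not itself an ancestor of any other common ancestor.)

52dde8e

Ancestors of 3caa741: {3caa741, 52dde8e, fd1633a, ffcae87}.
Ancestors of bff44f6: {17086b7, 52dde8e, 8f6ce97, bc4cc58, bff44f6, d75c9e5}.
Common ancestors: {52dde8e}.
The only common ancestor is 52dde8e, so it is the merge base.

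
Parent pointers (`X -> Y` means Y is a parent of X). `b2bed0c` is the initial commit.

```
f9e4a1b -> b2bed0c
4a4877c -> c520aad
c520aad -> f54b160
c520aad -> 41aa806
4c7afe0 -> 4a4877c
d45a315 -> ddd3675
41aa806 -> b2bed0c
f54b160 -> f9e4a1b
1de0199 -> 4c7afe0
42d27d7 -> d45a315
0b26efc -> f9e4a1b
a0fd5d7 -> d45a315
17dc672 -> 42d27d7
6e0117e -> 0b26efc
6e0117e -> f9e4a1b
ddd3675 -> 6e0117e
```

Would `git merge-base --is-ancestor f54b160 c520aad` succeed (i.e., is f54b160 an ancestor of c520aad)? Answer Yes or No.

Ancestors of c520aad (commits reachable by following parents): {41aa806, b2bed0c, c520aad, f54b160, f9e4a1b}.
f54b160 is in that set, so it is an ancestor of c520aad.

Yes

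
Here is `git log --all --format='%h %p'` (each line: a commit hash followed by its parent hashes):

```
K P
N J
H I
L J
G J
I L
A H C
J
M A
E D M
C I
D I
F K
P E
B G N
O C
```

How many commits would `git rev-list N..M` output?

Reachable from M: {A, C, H, I, J, L, M}.
Reachable from N: {J, N}.
In M's history but not N's: {A, C, H, I, L, M} — 6 commits.

6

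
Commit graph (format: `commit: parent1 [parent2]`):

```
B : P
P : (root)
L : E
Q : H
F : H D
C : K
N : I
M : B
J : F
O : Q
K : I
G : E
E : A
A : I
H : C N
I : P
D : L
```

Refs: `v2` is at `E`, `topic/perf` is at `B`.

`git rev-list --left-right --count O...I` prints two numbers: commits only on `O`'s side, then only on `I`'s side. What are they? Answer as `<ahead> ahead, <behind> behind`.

6 ahead, 0 behind

Reachable from O: {C, H, I, K, N, O, P, Q}.
Reachable from I: {I, P}.
Only in O's history (ahead): {C, H, K, N, O, Q} — 6.
Only in I's history (behind): {} — 0.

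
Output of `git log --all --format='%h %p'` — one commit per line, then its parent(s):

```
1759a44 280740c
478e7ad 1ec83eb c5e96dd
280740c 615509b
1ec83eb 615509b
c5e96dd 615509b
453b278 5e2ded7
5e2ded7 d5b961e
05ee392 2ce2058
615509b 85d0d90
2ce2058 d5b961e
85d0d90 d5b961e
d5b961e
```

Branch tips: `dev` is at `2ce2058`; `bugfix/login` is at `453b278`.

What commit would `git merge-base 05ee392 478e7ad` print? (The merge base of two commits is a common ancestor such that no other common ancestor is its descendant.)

Ancestors of 05ee392: {05ee392, 2ce2058, d5b961e}.
Ancestors of 478e7ad: {1ec83eb, 478e7ad, 615509b, 85d0d90, c5e96dd, d5b961e}.
Common ancestors: {d5b961e}.
The only common ancestor is d5b961e, so it is the merge base.

d5b961e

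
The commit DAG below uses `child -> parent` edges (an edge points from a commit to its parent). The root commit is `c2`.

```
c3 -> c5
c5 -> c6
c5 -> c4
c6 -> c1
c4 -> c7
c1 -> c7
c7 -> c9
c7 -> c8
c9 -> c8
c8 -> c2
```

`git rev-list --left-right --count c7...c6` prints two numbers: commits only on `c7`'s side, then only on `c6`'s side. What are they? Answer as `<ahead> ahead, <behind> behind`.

Reachable from c7: {c2, c7, c8, c9}.
Reachable from c6: {c1, c2, c6, c7, c8, c9}.
Only in c7's history (ahead): {} — 0.
Only in c6's history (behind): {c1, c6} — 2.

0 ahead, 2 behind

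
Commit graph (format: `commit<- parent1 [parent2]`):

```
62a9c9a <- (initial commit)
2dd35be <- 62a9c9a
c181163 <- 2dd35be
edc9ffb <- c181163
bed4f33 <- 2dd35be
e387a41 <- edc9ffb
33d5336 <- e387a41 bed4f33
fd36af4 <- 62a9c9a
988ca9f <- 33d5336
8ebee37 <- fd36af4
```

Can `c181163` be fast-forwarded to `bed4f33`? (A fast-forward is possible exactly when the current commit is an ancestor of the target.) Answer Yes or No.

A fast-forward from c181163 to bed4f33 is possible iff c181163 is an ancestor of bed4f33.
Ancestors of bed4f33: {2dd35be, 62a9c9a, bed4f33}.
c181163 is not among them, so fast-forward is not possible.

No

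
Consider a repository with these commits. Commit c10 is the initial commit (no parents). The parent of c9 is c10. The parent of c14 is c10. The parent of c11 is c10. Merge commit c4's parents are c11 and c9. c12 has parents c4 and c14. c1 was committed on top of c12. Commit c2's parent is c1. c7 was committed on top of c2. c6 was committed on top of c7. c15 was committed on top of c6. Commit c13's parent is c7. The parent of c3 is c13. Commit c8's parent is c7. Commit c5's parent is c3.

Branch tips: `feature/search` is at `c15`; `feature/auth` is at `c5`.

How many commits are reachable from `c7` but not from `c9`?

Reachable from c7: {c1, c10, c11, c12, c14, c2, c4, c7, c9}.
Reachable from c9: {c10, c9}.
In c7's history but not c9's: {c1, c11, c12, c14, c2, c4, c7} — 7 commits.

7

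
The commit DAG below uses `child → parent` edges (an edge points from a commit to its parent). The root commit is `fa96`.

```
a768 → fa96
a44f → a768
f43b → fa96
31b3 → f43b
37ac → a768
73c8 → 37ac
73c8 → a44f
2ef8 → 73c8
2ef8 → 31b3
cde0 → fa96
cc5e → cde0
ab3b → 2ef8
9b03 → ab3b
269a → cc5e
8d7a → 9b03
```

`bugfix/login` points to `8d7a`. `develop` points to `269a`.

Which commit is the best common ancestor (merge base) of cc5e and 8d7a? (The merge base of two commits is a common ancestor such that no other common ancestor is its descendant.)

fa96

Ancestors of cc5e: {cc5e, cde0, fa96}.
Ancestors of 8d7a: {2ef8, 31b3, 37ac, 73c8, 8d7a, 9b03, a44f, a768, ab3b, f43b, fa96}.
Common ancestors: {fa96}.
The only common ancestor is fa96, so it is the merge base.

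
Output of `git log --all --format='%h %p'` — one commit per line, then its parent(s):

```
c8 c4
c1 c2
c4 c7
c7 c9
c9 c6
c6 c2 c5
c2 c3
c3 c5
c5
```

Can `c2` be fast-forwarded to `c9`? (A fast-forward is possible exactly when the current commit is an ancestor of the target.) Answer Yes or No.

Yes

A fast-forward from c2 to c9 is possible iff c2 is an ancestor of c9.
Ancestors of c9: {c2, c3, c5, c6, c9}.
c2 is among them, so fast-forward is possible.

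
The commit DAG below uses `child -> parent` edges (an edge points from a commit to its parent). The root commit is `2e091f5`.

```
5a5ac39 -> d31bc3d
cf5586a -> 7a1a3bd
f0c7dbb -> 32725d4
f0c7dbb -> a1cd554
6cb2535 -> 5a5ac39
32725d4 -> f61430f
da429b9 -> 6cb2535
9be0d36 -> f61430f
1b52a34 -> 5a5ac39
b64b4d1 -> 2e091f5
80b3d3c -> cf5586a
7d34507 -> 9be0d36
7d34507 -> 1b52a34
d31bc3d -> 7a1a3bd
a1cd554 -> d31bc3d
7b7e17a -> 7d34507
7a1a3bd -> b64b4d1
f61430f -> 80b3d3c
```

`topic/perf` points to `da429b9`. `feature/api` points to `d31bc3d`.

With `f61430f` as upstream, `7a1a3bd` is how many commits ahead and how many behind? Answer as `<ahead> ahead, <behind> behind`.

Reachable from 7a1a3bd: {2e091f5, 7a1a3bd, b64b4d1}.
Reachable from f61430f: {2e091f5, 7a1a3bd, 80b3d3c, b64b4d1, cf5586a, f61430f}.
Only in 7a1a3bd's history (ahead): {} — 0.
Only in f61430f's history (behind): {80b3d3c, cf5586a, f61430f} — 3.

0 ahead, 3 behind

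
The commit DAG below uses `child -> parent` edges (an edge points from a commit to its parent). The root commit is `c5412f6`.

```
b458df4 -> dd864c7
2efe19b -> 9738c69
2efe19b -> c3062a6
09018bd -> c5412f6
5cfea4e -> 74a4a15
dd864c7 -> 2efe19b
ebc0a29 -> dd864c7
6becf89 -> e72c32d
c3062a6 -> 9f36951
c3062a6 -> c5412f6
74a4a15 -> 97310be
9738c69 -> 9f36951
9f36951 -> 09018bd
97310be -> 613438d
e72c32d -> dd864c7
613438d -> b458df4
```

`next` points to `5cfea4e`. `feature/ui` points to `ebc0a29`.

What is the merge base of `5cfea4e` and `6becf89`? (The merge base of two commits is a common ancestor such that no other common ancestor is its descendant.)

dd864c7

Ancestors of 5cfea4e: {09018bd, 2efe19b, 5cfea4e, 613438d, 74a4a15, 97310be, 9738c69, 9f36951, b458df4, c3062a6, c5412f6, dd864c7}.
Ancestors of 6becf89: {09018bd, 2efe19b, 6becf89, 9738c69, 9f36951, c3062a6, c5412f6, dd864c7, e72c32d}.
Common ancestors: {09018bd, 2efe19b, 9738c69, 9f36951, c3062a6, c5412f6, dd864c7}.
Among these, dd864c7 is not an ancestor of any other common ancestor — it is the merge base.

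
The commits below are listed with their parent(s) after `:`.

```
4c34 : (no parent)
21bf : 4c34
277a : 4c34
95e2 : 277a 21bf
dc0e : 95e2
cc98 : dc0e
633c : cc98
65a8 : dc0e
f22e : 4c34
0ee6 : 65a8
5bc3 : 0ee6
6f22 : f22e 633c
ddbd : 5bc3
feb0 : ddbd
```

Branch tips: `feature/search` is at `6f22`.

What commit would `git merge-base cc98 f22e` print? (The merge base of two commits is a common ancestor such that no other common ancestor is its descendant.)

Ancestors of cc98: {21bf, 277a, 4c34, 95e2, cc98, dc0e}.
Ancestors of f22e: {4c34, f22e}.
Common ancestors: {4c34}.
The only common ancestor is 4c34, so it is the merge base.

4c34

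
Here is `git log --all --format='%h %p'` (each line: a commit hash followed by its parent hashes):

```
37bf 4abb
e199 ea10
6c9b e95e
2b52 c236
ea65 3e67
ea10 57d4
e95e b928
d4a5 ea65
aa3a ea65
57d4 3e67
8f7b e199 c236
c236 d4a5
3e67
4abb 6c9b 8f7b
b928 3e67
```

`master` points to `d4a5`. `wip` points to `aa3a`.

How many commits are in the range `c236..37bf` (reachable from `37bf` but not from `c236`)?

9

Reachable from 37bf: {37bf, 3e67, 4abb, 57d4, 6c9b, 8f7b, b928, c236, d4a5, e199, e95e, ea10, ea65}.
Reachable from c236: {3e67, c236, d4a5, ea65}.
In 37bf's history but not c236's: {37bf, 4abb, 57d4, 6c9b, 8f7b, b928, e199, e95e, ea10} — 9 commits.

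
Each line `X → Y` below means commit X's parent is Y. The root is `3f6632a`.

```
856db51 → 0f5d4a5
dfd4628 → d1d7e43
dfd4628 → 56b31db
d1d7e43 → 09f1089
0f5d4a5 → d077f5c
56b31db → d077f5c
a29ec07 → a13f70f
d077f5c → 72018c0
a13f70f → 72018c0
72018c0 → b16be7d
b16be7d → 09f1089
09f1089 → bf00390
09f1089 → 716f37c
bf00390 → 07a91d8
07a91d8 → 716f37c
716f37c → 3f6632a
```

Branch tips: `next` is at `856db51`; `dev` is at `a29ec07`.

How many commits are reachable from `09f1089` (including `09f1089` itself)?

Walking parent pointers from 09f1089: reachable set = {07a91d8, 09f1089, 3f6632a, 716f37c, bf00390}.
That is 5 commits.

5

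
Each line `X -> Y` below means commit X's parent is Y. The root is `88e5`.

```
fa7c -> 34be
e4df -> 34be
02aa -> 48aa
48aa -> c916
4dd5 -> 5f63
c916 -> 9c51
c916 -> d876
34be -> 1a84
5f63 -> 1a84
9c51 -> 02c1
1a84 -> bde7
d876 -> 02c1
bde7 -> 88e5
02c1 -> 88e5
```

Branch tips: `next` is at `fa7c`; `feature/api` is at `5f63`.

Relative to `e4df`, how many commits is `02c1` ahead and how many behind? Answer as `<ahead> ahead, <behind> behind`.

1 ahead, 4 behind

Reachable from 02c1: {02c1, 88e5}.
Reachable from e4df: {1a84, 34be, 88e5, bde7, e4df}.
Only in 02c1's history (ahead): {02c1} — 1.
Only in e4df's history (behind): {1a84, 34be, bde7, e4df} — 4.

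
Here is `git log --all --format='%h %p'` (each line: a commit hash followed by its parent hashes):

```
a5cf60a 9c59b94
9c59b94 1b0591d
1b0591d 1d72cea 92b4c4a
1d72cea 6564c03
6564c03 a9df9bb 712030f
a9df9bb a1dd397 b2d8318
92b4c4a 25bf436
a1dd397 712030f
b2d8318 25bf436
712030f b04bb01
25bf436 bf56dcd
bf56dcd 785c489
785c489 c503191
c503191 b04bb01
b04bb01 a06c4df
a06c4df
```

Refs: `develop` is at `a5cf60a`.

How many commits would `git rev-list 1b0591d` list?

14

Walking parent pointers from 1b0591d: reachable set = {1b0591d, 1d72cea, 25bf436, 6564c03, 712030f, 785c489, 92b4c4a, a06c4df, a1dd397, a9df9bb, b04bb01, b2d8318, bf56dcd, c503191}.
That is 14 commits.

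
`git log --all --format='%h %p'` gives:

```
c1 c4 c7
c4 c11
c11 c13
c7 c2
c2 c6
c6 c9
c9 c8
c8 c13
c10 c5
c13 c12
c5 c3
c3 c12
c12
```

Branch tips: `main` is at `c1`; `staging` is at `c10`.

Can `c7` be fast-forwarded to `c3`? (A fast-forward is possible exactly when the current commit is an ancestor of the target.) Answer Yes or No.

No

A fast-forward from c7 to c3 is possible iff c7 is an ancestor of c3.
Ancestors of c3: {c12, c3}.
c7 is not among them, so fast-forward is not possible.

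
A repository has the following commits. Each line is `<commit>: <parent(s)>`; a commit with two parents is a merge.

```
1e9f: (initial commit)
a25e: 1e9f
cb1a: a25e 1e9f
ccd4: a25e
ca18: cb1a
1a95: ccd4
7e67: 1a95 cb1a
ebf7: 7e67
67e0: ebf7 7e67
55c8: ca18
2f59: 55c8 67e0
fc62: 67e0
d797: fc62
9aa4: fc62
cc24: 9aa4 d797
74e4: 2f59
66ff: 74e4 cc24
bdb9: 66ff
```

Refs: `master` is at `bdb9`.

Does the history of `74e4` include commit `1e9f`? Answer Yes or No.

Yes

Ancestors of 74e4 (commits reachable by following parents): {1a95, 1e9f, 2f59, 55c8, 67e0, 74e4, 7e67, a25e, ca18, cb1a, ccd4, ebf7}.
1e9f is in that set, so it is an ancestor of 74e4.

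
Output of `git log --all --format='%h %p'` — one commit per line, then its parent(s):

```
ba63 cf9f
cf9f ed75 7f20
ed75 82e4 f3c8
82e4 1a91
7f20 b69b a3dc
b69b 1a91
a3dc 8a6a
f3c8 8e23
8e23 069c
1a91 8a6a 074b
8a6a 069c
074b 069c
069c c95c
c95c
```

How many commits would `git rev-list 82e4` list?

Walking parent pointers from 82e4: reachable set = {069c, 074b, 1a91, 82e4, 8a6a, c95c}.
That is 6 commits.

6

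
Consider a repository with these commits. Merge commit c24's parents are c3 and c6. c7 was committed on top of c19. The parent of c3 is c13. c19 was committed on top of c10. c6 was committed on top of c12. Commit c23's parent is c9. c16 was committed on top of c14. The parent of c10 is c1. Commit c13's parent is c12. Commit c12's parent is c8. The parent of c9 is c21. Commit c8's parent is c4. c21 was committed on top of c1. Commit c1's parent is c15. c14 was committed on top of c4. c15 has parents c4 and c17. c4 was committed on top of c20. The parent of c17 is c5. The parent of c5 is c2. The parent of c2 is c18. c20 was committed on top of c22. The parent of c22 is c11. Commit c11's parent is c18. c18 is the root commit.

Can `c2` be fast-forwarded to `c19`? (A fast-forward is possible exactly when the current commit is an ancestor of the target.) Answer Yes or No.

A fast-forward from c2 to c19 is possible iff c2 is an ancestor of c19.
Ancestors of c19: {c1, c10, c11, c15, c17, c18, c19, c2, c20, c22, c4, c5}.
c2 is among them, so fast-forward is possible.

Yes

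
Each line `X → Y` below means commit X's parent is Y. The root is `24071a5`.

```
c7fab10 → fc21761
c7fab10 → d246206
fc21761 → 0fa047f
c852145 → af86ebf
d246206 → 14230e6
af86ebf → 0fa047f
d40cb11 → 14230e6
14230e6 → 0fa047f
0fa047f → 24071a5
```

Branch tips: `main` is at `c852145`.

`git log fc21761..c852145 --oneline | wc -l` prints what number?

2

Reachable from c852145: {0fa047f, 24071a5, af86ebf, c852145}.
Reachable from fc21761: {0fa047f, 24071a5, fc21761}.
In c852145's history but not fc21761's: {af86ebf, c852145} — 2 commits.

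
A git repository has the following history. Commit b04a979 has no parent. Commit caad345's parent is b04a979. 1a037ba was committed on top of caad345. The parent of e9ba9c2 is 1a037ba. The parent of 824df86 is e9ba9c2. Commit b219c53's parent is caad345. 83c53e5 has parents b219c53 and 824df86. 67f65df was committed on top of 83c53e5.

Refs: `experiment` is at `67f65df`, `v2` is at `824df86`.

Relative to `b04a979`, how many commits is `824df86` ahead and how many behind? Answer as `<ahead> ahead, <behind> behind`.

4 ahead, 0 behind

Reachable from 824df86: {1a037ba, 824df86, b04a979, caad345, e9ba9c2}.
Reachable from b04a979: {b04a979}.
Only in 824df86's history (ahead): {1a037ba, 824df86, caad345, e9ba9c2} — 4.
Only in b04a979's history (behind): {} — 0.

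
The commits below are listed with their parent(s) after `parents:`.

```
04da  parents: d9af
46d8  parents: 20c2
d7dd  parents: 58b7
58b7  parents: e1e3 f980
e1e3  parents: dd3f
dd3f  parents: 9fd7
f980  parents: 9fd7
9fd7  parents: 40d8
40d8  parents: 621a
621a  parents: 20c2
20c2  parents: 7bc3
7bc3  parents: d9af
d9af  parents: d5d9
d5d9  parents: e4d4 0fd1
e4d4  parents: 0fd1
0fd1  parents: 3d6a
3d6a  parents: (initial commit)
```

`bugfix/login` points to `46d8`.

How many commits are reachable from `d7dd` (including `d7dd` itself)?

15

Walking parent pointers from d7dd: reachable set = {0fd1, 20c2, 3d6a, 40d8, 58b7, 621a, 7bc3, 9fd7, d5d9, d7dd, d9af, dd3f, e1e3, e4d4, f980}.
That is 15 commits.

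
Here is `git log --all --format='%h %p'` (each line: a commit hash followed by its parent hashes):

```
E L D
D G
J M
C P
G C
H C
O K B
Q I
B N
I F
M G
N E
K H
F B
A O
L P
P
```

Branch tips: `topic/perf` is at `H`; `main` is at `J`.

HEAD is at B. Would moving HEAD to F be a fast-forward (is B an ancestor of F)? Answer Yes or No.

Yes

A fast-forward from B to F is possible iff B is an ancestor of F.
Ancestors of F: {B, C, D, E, F, G, L, N, P}.
B is among them, so fast-forward is possible.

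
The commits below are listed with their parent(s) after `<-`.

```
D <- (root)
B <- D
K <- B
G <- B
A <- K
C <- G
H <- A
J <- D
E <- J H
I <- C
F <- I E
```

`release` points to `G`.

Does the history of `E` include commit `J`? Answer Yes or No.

Yes

Ancestors of E (commits reachable by following parents): {A, B, D, E, H, J, K}.
J is in that set, so it is an ancestor of E.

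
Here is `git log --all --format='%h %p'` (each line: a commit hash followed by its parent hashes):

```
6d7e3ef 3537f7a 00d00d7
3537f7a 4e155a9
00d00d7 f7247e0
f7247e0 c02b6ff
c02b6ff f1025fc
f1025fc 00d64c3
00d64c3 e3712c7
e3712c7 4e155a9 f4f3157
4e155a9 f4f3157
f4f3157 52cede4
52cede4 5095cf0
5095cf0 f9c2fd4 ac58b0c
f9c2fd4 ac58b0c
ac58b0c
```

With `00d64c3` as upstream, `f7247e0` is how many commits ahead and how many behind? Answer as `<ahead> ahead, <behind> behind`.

3 ahead, 0 behind

Reachable from f7247e0: {00d64c3, 4e155a9, 5095cf0, 52cede4, ac58b0c, c02b6ff, e3712c7, f1025fc, f4f3157, f7247e0, f9c2fd4}.
Reachable from 00d64c3: {00d64c3, 4e155a9, 5095cf0, 52cede4, ac58b0c, e3712c7, f4f3157, f9c2fd4}.
Only in f7247e0's history (ahead): {c02b6ff, f1025fc, f7247e0} — 3.
Only in 00d64c3's history (behind): {} — 0.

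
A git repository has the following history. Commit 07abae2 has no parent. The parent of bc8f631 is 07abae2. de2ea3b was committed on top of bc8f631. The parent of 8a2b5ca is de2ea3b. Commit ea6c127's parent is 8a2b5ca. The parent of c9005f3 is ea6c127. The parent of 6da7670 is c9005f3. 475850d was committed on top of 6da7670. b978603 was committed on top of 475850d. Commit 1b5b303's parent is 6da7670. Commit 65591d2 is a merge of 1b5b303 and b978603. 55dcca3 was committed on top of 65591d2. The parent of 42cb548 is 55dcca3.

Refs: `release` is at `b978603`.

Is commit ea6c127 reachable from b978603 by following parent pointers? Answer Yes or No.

Yes

Ancestors of b978603 (commits reachable by following parents): {07abae2, 475850d, 6da7670, 8a2b5ca, b978603, bc8f631, c9005f3, de2ea3b, ea6c127}.
ea6c127 is in that set, so it is an ancestor of b978603.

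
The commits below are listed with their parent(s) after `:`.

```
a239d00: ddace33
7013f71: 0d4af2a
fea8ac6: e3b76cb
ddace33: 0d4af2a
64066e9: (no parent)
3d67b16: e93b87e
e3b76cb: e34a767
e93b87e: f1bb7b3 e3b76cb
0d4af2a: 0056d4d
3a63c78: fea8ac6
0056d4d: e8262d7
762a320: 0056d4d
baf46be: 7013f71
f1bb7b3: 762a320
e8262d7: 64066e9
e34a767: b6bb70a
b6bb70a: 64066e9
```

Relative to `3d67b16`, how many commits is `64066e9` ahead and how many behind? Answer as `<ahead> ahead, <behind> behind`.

0 ahead, 9 behind

Reachable from 64066e9: {64066e9}.
Reachable from 3d67b16: {0056d4d, 3d67b16, 64066e9, 762a320, b6bb70a, e34a767, e3b76cb, e8262d7, e93b87e, f1bb7b3}.
Only in 64066e9's history (ahead): {} — 0.
Only in 3d67b16's history (behind): {0056d4d, 3d67b16, 762a320, b6bb70a, e34a767, e3b76cb, e8262d7, e93b87e, f1bb7b3} — 9.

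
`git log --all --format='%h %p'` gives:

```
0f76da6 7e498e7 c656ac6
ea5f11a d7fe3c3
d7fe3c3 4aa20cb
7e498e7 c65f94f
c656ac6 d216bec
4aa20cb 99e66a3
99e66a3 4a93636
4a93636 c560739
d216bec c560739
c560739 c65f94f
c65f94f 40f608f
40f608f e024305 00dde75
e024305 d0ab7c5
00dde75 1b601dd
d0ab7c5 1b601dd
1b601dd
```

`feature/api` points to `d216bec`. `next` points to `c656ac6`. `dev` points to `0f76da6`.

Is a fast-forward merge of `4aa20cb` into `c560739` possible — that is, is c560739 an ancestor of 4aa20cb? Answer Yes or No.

Yes

A fast-forward from c560739 to 4aa20cb is possible iff c560739 is an ancestor of 4aa20cb.
Ancestors of 4aa20cb: {00dde75, 1b601dd, 40f608f, 4a93636, 4aa20cb, 99e66a3, c560739, c65f94f, d0ab7c5, e024305}.
c560739 is among them, so fast-forward is possible.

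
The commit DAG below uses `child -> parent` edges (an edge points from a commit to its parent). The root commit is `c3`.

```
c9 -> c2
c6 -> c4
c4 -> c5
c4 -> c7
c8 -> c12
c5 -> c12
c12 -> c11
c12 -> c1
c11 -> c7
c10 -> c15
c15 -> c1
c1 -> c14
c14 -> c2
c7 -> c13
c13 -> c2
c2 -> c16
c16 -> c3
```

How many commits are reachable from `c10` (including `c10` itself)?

7

Walking parent pointers from c10: reachable set = {c1, c10, c14, c15, c16, c2, c3}.
That is 7 commits.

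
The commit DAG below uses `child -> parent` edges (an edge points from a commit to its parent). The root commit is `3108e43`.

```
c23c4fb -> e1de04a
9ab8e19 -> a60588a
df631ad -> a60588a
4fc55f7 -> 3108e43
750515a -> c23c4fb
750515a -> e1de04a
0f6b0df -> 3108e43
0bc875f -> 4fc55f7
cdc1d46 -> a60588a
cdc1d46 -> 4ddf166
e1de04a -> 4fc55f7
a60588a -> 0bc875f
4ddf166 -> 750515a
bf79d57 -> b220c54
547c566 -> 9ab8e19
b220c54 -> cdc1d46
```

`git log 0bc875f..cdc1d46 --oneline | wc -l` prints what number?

6

Reachable from cdc1d46: {0bc875f, 3108e43, 4ddf166, 4fc55f7, 750515a, a60588a, c23c4fb, cdc1d46, e1de04a}.
Reachable from 0bc875f: {0bc875f, 3108e43, 4fc55f7}.
In cdc1d46's history but not 0bc875f's: {4ddf166, 750515a, a60588a, c23c4fb, cdc1d46, e1de04a} — 6 commits.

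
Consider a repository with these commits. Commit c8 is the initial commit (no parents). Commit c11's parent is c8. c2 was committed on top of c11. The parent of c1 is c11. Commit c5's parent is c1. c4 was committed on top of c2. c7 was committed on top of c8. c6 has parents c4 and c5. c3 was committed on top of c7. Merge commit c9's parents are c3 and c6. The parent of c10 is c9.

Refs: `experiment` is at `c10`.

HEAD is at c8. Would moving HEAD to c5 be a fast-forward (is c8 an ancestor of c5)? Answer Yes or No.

Yes

A fast-forward from c8 to c5 is possible iff c8 is an ancestor of c5.
Ancestors of c5: {c1, c11, c5, c8}.
c8 is among them, so fast-forward is possible.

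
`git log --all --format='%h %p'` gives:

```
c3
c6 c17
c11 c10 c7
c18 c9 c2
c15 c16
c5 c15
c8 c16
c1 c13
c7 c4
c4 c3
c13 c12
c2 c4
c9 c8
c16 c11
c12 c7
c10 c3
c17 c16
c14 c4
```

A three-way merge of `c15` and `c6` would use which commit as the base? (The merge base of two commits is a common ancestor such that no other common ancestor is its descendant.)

c16

Ancestors of c15: {c10, c11, c15, c16, c3, c4, c7}.
Ancestors of c6: {c10, c11, c16, c17, c3, c4, c6, c7}.
Common ancestors: {c10, c11, c16, c3, c4, c7}.
Among these, c16 is not an ancestor of any other common ancestor — it is the merge base.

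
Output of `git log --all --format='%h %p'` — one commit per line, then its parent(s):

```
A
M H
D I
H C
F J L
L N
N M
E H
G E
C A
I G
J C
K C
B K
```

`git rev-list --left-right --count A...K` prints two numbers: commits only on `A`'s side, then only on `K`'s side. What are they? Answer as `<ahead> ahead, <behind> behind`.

Reachable from A: {A}.
Reachable from K: {A, C, K}.
Only in A's history (ahead): {} — 0.
Only in K's history (behind): {C, K} — 2.

0 ahead, 2 behind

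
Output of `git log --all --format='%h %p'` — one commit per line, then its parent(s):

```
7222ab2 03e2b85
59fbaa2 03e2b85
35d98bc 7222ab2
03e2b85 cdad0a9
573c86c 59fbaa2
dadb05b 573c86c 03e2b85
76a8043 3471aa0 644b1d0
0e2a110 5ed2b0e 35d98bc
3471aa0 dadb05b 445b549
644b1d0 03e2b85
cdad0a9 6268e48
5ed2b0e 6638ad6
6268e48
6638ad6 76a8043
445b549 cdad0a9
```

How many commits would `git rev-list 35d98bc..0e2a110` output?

10

Reachable from 0e2a110: {03e2b85, 0e2a110, 3471aa0, 35d98bc, 445b549, 573c86c, 59fbaa2, 5ed2b0e, 6268e48, 644b1d0, 6638ad6, 7222ab2, 76a8043, cdad0a9, dadb05b}.
Reachable from 35d98bc: {03e2b85, 35d98bc, 6268e48, 7222ab2, cdad0a9}.
In 0e2a110's history but not 35d98bc's: {0e2a110, 3471aa0, 445b549, 573c86c, 59fbaa2, 5ed2b0e, 644b1d0, 6638ad6, 76a8043, dadb05b} — 10 commits.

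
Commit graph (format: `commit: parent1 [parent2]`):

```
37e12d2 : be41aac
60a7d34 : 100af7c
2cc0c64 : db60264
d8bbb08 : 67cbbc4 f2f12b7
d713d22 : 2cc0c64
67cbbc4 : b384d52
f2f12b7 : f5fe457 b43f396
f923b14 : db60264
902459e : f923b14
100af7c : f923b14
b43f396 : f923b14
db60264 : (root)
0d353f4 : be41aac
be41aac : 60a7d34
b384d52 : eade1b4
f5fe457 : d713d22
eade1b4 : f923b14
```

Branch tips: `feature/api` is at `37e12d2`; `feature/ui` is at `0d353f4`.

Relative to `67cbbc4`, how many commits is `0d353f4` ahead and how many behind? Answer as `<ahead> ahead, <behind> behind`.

Reachable from 0d353f4: {0d353f4, 100af7c, 60a7d34, be41aac, db60264, f923b14}.
Reachable from 67cbbc4: {67cbbc4, b384d52, db60264, eade1b4, f923b14}.
Only in 0d353f4's history (ahead): {0d353f4, 100af7c, 60a7d34, be41aac} — 4.
Only in 67cbbc4's history (behind): {67cbbc4, b384d52, eade1b4} — 3.

4 ahead, 3 behind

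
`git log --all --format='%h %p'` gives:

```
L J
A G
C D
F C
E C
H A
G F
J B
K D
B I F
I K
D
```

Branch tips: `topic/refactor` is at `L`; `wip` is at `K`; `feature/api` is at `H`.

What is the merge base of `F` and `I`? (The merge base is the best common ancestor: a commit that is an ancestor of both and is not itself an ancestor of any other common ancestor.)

Ancestors of F: {C, D, F}.
Ancestors of I: {D, I, K}.
Common ancestors: {D}.
The only common ancestor is D, so it is the merge base.

D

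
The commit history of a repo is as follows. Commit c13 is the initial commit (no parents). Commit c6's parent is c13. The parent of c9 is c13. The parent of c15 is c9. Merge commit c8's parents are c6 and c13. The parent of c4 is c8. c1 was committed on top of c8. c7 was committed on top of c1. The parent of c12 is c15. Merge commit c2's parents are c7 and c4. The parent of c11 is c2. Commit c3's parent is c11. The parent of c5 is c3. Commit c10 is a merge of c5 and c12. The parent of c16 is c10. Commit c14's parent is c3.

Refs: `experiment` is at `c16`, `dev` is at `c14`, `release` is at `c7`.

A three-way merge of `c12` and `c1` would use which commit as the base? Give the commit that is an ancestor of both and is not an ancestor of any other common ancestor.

Ancestors of c12: {c12, c13, c15, c9}.
Ancestors of c1: {c1, c13, c6, c8}.
Common ancestors: {c13}.
The only common ancestor is c13, so it is the merge base.

c13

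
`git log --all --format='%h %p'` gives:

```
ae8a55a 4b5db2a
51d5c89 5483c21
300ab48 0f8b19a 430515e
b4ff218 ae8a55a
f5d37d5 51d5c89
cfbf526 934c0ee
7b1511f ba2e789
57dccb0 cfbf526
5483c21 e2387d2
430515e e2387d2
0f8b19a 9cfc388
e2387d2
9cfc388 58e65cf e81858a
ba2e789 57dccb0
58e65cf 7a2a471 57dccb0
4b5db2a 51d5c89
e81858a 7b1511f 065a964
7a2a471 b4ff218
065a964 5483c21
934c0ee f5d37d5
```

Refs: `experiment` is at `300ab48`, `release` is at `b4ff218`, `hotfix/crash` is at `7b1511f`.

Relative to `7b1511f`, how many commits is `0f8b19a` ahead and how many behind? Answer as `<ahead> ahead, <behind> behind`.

Reachable from 0f8b19a: {065a964, 0f8b19a, 4b5db2a, 51d5c89, 5483c21, 57dccb0, 58e65cf, 7a2a471, 7b1511f, 934c0ee, 9cfc388, ae8a55a, b4ff218, ba2e789, cfbf526, e2387d2, e81858a, f5d37d5}.
Reachable from 7b1511f: {51d5c89, 5483c21, 57dccb0, 7b1511f, 934c0ee, ba2e789, cfbf526, e2387d2, f5d37d5}.
Only in 0f8b19a's history (ahead): {065a964, 0f8b19a, 4b5db2a, 58e65cf, 7a2a471, 9cfc388, ae8a55a, b4ff218, e81858a} — 9.
Only in 7b1511f's history (behind): {} — 0.

9 ahead, 0 behind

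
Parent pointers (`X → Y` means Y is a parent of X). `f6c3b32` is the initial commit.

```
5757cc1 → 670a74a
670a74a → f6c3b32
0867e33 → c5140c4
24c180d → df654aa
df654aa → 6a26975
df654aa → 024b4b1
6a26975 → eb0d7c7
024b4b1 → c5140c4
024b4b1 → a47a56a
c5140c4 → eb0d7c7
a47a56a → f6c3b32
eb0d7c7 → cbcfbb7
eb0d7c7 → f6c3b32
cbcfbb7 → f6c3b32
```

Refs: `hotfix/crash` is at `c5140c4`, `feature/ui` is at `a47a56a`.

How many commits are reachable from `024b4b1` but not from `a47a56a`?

4

Reachable from 024b4b1: {024b4b1, a47a56a, c5140c4, cbcfbb7, eb0d7c7, f6c3b32}.
Reachable from a47a56a: {a47a56a, f6c3b32}.
In 024b4b1's history but not a47a56a's: {024b4b1, c5140c4, cbcfbb7, eb0d7c7} — 4 commits.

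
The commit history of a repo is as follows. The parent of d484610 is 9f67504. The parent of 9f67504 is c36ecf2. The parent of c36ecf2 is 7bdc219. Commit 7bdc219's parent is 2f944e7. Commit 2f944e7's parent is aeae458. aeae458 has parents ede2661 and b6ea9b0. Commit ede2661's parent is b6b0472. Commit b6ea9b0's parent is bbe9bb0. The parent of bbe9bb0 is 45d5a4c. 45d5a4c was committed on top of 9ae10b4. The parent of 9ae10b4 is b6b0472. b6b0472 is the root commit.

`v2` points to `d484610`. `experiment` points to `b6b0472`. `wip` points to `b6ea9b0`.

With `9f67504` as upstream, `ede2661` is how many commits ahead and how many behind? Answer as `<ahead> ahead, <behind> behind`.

0 ahead, 9 behind

Reachable from ede2661: {b6b0472, ede2661}.
Reachable from 9f67504: {2f944e7, 45d5a4c, 7bdc219, 9ae10b4, 9f67504, aeae458, b6b0472, b6ea9b0, bbe9bb0, c36ecf2, ede2661}.
Only in ede2661's history (ahead): {} — 0.
Only in 9f67504's history (behind): {2f944e7, 45d5a4c, 7bdc219, 9ae10b4, 9f67504, aeae458, b6ea9b0, bbe9bb0, c36ecf2} — 9.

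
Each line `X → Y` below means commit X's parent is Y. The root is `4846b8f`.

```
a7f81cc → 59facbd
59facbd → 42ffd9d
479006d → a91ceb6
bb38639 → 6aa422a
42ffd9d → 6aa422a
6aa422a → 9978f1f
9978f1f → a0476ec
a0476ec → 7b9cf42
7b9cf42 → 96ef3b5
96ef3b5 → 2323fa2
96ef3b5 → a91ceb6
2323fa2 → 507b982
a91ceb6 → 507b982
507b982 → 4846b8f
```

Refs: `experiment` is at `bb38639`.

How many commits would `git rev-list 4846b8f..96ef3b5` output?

Reachable from 96ef3b5: {2323fa2, 4846b8f, 507b982, 96ef3b5, a91ceb6}.
Reachable from 4846b8f: {4846b8f}.
In 96ef3b5's history but not 4846b8f's: {2323fa2, 507b982, 96ef3b5, a91ceb6} — 4 commits.

4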